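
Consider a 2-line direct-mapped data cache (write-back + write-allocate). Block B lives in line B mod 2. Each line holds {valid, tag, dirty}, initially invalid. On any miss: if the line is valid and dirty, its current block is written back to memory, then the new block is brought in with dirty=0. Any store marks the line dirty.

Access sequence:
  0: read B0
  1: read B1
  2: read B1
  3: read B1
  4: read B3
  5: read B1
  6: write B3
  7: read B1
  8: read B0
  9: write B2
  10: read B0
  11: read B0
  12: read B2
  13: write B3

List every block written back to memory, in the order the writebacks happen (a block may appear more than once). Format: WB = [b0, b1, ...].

0: R B0 -> L0 miss  d=-]
1: R B1 -> L1 miss  d=-]
2: R B1 -> L1 hit  d=-]
3: R B1 -> L1 hit  d=-]
4: R B3 -> L1 miss  d=-]
5: R B1 -> L1 miss  d=-]
6: W B3 -> L1 miss  d=D]
7: R B1 -> L1 miss wb->B3  d=-]
8: R B0 -> L0 hit  d=-]
9: W B2 -> L0 miss  d=D]
10: R B0 -> L0 miss wb->B2  d=-]
11: R B0 -> L0 hit  d=-]
12: R B2 -> L0 miss  d=-]
13: W B3 -> L1 miss  d=D]

WB = [3, 2]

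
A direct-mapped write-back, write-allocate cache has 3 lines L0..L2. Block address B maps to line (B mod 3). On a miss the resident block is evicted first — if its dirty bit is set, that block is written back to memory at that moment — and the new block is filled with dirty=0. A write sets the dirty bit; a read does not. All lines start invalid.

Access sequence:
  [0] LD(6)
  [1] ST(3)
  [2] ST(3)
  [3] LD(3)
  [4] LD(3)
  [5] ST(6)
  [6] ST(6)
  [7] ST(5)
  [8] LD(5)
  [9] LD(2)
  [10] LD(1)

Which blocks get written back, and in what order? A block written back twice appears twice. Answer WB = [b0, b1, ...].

0: R B6 -> L0 miss  d=-]
1: W B3 -> L0 miss  d=D]
2: W B3 -> L0 hit  d=D]
3: R B3 -> L0 hit  d=D]
4: R B3 -> L0 hit  d=D]
5: W B6 -> L0 miss wb->B3  d=D]
6: W B6 -> L0 hit  d=D]
7: W B5 -> L2 miss  d=D]
8: R B5 -> L2 hit  d=D]
9: R B2 -> L2 miss wb->B5  d=-]
10: R B1 -> L1 miss  d=-]

WB = [3, 5]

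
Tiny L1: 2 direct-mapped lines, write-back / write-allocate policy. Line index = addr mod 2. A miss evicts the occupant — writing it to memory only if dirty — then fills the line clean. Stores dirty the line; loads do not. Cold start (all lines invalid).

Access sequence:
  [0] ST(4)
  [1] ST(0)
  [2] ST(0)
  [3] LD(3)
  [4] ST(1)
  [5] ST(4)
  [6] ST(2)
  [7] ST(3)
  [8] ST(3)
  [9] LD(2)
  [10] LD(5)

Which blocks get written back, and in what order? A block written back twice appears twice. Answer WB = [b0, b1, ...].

WB = [4, 0, 4, 1, 3]

0: W B4 -> L0 miss  d=D]
1: W B0 -> L0 miss wb->B4  d=D]
2: W B0 -> L0 hit  d=D]
3: R B3 -> L1 miss  d=-]
4: W B1 -> L1 miss  d=D]
5: W B4 -> L0 miss wb->B0  d=D]
6: W B2 -> L0 miss wb->B4  d=D]
7: W B3 -> L1 miss wb->B1  d=D]
8: W B3 -> L1 hit  d=D]
9: R B2 -> L0 hit  d=D]
10: R B5 -> L1 miss wb->B3  d=-]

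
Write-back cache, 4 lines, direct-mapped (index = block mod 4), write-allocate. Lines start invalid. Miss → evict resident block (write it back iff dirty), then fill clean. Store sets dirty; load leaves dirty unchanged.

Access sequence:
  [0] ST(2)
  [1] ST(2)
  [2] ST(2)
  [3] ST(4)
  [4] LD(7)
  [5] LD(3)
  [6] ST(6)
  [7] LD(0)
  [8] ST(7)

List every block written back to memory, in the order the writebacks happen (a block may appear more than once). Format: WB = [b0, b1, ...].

0: W B2 -> L2 miss  d=D]
1: W B2 -> L2 hit  d=D]
2: W B2 -> L2 hit  d=D]
3: W B4 -> L0 miss  d=D]
4: R B7 -> L3 miss  d=-]
5: R B3 -> L3 miss  d=-]
6: W B6 -> L2 miss wb->B2  d=D]
7: R B0 -> L0 miss wb->B4  d=-]
8: W B7 -> L3 miss  d=D]

WB = [2, 4]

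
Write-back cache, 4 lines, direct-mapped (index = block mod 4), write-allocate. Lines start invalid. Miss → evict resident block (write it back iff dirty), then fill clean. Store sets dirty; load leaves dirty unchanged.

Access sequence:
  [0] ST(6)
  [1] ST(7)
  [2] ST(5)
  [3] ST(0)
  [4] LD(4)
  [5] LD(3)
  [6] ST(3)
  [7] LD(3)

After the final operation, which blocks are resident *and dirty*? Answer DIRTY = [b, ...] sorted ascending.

DIRTY = [3, 5, 6]

  0 | W B6 → L2 miss [D]
  1 | W B7 → L3 miss [D]
  2 | W B5 → L1 miss [D]
  3 | W B0 → L0 miss [D]
  4 | R B4 → L0 miss wb→B0 [-]
  5 | R B3 → L3 miss wb→B7 [-]
  6 | W B3 → L3 hit [D]
  7 | R B3 → L3 hit [D]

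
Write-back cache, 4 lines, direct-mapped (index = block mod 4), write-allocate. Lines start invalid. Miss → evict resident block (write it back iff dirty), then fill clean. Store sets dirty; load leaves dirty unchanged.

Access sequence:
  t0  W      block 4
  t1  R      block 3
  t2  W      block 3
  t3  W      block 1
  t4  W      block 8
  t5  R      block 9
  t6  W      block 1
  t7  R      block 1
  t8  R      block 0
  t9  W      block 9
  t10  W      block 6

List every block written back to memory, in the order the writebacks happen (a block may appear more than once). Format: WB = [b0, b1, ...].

0: W B4 → L0 miss [D]
1: R B3 → L3 miss [-]
2: W B3 → L3 hit [D]
3: W B1 → L1 miss [D]
4: W B8 → L0 miss wb→B4 [D]
5: R B9 → L1 miss wb→B1 [-]
6: W B1 → L1 miss [D]
7: R B1 → L1 hit [D]
8: R B0 → L0 miss wb→B8 [-]
9: W B9 → L1 miss wb→B1 [D]
10: W B6 → L2 miss [D]

WB = [4, 1, 8, 1]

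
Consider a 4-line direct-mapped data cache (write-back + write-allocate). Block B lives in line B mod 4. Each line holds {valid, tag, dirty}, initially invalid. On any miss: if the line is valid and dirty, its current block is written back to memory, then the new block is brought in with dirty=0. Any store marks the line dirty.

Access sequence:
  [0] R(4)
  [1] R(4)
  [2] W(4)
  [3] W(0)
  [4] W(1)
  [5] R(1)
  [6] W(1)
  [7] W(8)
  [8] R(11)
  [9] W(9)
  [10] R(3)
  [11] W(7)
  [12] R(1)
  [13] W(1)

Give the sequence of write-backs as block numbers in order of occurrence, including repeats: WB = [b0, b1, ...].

0: R B4 -> L0 miss  d=-]
1: R B4 -> L0 hit  d=-]
2: W B4 -> L0 hit  d=D]
3: W B0 -> L0 miss wb->B4  d=D]
4: W B1 -> L1 miss  d=D]
5: R B1 -> L1 hit  d=D]
6: W B1 -> L1 hit  d=D]
7: W B8 -> L0 miss wb->B0  d=D]
8: R B11 -> L3 miss  d=-]
9: W B9 -> L1 miss wb->B1  d=D]
10: R B3 -> L3 miss  d=-]
11: W B7 -> L3 miss  d=D]
12: R B1 -> L1 miss wb->B9  d=-]
13: W B1 -> L1 hit  d=D]

WB = [4, 0, 1, 9]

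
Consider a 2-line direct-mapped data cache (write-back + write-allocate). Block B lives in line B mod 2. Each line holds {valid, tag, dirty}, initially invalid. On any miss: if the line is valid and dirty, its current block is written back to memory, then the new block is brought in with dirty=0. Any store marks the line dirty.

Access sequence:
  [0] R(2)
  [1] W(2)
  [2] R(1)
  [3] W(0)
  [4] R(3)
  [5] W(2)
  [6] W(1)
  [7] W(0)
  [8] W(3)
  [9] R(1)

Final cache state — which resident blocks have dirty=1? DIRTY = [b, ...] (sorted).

DIRTY = [0]

  0 | R B2 → L0 miss [-]
  1 | W B2 → L0 hit [D]
  2 | R B1 → L1 miss [-]
  3 | W B0 → L0 miss wb→B2 [D]
  4 | R B3 → L1 miss [-]
  5 | W B2 → L0 miss wb→B0 [D]
  6 | W B1 → L1 miss [D]
  7 | W B0 → L0 miss wb→B2 [D]
  8 | W B3 → L1 miss wb→B1 [D]
  9 | R B1 → L1 miss wb→B3 [-]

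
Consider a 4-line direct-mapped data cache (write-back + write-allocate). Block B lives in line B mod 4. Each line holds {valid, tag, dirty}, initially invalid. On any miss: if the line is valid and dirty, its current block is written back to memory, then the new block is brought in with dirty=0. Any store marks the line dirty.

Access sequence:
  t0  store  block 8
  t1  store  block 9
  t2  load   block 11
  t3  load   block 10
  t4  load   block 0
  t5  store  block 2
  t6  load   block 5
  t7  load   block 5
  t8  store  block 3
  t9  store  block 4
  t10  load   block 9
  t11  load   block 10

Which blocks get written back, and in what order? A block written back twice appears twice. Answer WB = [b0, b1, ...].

WB = [8, 9, 2]

0: W B8 → L0 miss [D]
1: W B9 → L1 miss [D]
2: R B11 → L3 miss [-]
3: R B10 → L2 miss [-]
4: R B0 → L0 miss wb→B8 [-]
5: W B2 → L2 miss [D]
6: R B5 → L1 miss wb→B9 [-]
7: R B5 → L1 hit [-]
8: W B3 → L3 miss [D]
9: W B4 → L0 miss [D]
10: R B9 → L1 miss [-]
11: R B10 → L2 miss wb→B2 [-]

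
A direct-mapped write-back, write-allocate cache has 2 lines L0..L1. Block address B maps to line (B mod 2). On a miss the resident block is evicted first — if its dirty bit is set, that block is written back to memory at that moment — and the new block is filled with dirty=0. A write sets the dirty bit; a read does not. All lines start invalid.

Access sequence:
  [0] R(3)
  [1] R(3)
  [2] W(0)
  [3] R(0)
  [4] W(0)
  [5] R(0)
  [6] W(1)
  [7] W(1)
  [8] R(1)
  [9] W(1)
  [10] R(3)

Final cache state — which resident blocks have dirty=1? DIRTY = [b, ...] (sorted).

0: R B3 -> L1 miss  d=-]
1: R B3 -> L1 hit  d=-]
2: W B0 -> L0 miss  d=D]
3: R B0 -> L0 hit  d=D]
4: W B0 -> L0 hit  d=D]
5: R B0 -> L0 hit  d=D]
6: W B1 -> L1 miss  d=D]
7: W B1 -> L1 hit  d=D]
8: R B1 -> L1 hit  d=D]
9: W B1 -> L1 hit  d=D]
10: R B3 -> L1 miss wb->B1  d=-]

DIRTY = [0]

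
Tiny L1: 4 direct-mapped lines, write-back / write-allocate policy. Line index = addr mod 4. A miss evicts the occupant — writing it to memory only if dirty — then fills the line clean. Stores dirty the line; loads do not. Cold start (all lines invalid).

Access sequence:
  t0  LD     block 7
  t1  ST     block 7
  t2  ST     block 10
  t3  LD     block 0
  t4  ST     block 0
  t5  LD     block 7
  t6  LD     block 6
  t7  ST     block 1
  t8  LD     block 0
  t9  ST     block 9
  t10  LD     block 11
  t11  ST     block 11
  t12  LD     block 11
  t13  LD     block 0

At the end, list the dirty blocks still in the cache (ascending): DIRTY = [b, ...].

DIRTY = [0, 9, 11]

0: R B7 → L3 miss [-]
1: W B7 → L3 hit [D]
2: W B10 → L2 miss [D]
3: R B0 → L0 miss [-]
4: W B0 → L0 hit [D]
5: R B7 → L3 hit [D]
6: R B6 → L2 miss wb→B10 [-]
7: W B1 → L1 miss [D]
8: R B0 → L0 hit [D]
9: W B9 → L1 miss wb→B1 [D]
10: R B11 → L3 miss wb→B7 [-]
11: W B11 → L3 hit [D]
12: R B11 → L3 hit [D]
13: R B0 → L0 hit [D]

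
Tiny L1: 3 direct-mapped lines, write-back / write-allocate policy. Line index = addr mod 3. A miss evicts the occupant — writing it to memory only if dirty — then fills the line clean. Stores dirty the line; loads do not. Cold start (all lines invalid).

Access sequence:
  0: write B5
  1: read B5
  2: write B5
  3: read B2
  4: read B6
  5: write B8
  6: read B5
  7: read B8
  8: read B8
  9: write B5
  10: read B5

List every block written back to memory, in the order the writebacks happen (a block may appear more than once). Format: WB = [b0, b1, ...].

WB = [5, 8]

0: W B5 → L2 miss [D]
1: R B5 → L2 hit [D]
2: W B5 → L2 hit [D]
3: R B2 → L2 miss wb→B5 [-]
4: R B6 → L0 miss [-]
5: W B8 → L2 miss [D]
6: R B5 → L2 miss wb→B8 [-]
7: R B8 → L2 miss [-]
8: R B8 → L2 hit [-]
9: W B5 → L2 miss [D]
10: R B5 → L2 hit [D]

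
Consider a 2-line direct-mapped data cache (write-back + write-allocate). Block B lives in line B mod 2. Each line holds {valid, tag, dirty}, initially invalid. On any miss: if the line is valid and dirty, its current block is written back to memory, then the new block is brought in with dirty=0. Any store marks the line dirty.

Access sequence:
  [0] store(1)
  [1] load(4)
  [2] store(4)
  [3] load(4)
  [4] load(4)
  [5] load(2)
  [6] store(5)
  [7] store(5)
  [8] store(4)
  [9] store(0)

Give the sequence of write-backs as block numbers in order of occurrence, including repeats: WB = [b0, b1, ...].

WB = [4, 1, 4]

0: W B1 -> L1 miss  d=D]
1: R B4 -> L0 miss  d=-]
2: W B4 -> L0 hit  d=D]
3: R B4 -> L0 hit  d=D]
4: R B4 -> L0 hit  d=D]
5: R B2 -> L0 miss wb->B4  d=-]
6: W B5 -> L1 miss wb->B1  d=D]
7: W B5 -> L1 hit  d=D]
8: W B4 -> L0 miss  d=D]
9: W B0 -> L0 miss wb->B4  d=D]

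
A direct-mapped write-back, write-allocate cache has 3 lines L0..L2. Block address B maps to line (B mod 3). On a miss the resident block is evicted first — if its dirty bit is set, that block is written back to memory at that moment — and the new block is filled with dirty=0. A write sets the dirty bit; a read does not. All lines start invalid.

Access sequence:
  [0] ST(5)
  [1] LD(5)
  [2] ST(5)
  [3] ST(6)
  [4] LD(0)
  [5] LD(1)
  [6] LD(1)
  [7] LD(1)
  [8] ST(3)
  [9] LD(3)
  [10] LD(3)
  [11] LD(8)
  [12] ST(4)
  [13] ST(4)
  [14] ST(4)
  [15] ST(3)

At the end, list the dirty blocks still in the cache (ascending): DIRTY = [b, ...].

DIRTY = [3, 4]

0: W B5 → L2 miss [D]
1: R B5 → L2 hit [D]
2: W B5 → L2 hit [D]
3: W B6 → L0 miss [D]
4: R B0 → L0 miss wb→B6 [-]
5: R B1 → L1 miss [-]
6: R B1 → L1 hit [-]
7: R B1 → L1 hit [-]
8: W B3 → L0 miss [D]
9: R B3 → L0 hit [D]
10: R B3 → L0 hit [D]
11: R B8 → L2 miss wb→B5 [-]
12: W B4 → L1 miss [D]
13: W B4 → L1 hit [D]
14: W B4 → L1 hit [D]
15: W B3 → L0 hit [D]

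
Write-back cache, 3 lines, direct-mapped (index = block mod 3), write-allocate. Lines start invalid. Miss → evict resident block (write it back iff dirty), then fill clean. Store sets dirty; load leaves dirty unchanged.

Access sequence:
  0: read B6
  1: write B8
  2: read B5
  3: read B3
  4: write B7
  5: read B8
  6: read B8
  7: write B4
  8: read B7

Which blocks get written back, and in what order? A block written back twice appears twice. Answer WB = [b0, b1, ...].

  0 | R B6 → L0 miss [-]
  1 | W B8 → L2 miss [D]
  2 | R B5 → L2 miss wb→B8 [-]
  3 | R B3 → L0 miss [-]
  4 | W B7 → L1 miss [D]
  5 | R B8 → L2 miss [-]
  6 | R B8 → L2 hit [-]
  7 | W B4 → L1 miss wb→B7 [D]
  8 | R B7 → L1 miss wb→B4 [-]

WB = [8, 7, 4]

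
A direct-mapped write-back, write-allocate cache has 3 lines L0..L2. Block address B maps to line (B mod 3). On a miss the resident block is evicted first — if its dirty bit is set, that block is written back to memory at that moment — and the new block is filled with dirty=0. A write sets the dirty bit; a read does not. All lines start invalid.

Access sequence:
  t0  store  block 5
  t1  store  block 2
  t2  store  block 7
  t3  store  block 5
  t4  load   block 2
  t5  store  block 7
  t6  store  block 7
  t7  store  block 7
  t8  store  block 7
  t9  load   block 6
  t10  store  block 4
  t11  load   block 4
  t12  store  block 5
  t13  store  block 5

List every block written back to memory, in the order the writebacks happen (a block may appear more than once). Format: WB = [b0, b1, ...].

0: W B5 → L2 miss [D]
1: W B2 → L2 miss wb→B5 [D]
2: W B7 → L1 miss [D]
3: W B5 → L2 miss wb→B2 [D]
4: R B2 → L2 miss wb→B5 [-]
5: W B7 → L1 hit [D]
6: W B7 → L1 hit [D]
7: W B7 → L1 hit [D]
8: W B7 → L1 hit [D]
9: R B6 → L0 miss [-]
10: W B4 → L1 miss wb→B7 [D]
11: R B4 → L1 hit [D]
12: W B5 → L2 miss [D]
13: W B5 → L2 hit [D]

WB = [5, 2, 5, 7]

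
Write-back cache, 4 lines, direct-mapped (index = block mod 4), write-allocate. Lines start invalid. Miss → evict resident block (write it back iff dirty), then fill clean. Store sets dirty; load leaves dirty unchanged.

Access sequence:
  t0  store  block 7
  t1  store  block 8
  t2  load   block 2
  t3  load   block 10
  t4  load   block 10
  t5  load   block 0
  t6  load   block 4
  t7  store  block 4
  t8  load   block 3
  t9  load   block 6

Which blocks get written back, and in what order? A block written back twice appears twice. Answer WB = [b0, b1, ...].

0: W B7 -> L3 miss  d=D]
1: W B8 -> L0 miss  d=D]
2: R B2 -> L2 miss  d=-]
3: R B10 -> L2 miss  d=-]
4: R B10 -> L2 hit  d=-]
5: R B0 -> L0 miss wb->B8  d=-]
6: R B4 -> L0 miss  d=-]
7: W B4 -> L0 hit  d=D]
8: R B3 -> L3 miss wb->B7  d=-]
9: R B6 -> L2 miss  d=-]

WB = [8, 7]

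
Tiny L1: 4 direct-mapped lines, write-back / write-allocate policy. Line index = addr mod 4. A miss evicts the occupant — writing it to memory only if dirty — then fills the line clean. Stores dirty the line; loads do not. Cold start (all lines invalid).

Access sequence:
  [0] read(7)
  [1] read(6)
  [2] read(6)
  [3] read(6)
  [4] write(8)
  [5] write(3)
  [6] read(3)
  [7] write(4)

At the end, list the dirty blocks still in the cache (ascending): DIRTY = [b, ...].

  0 | R B7 → L3 miss [-]
  1 | R B6 → L2 miss [-]
  2 | R B6 → L2 hit [-]
  3 | R B6 → L2 hit [-]
  4 | W B8 → L0 miss [D]
  5 | W B3 → L3 miss [D]
  6 | R B3 → L3 hit [D]
  7 | W B4 → L0 miss wb→B8 [D]

DIRTY = [3, 4]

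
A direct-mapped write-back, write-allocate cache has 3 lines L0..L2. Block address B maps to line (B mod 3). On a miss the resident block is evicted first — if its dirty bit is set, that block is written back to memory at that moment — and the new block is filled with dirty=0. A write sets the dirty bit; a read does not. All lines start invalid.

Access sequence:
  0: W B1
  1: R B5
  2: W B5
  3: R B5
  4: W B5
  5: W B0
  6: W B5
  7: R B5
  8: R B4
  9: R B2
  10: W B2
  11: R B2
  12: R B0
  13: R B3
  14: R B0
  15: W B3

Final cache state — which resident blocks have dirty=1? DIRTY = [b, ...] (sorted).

DIRTY = [2, 3]

0: W B1 -> L1 miss  d=D]
1: R B5 -> L2 miss  d=-]
2: W B5 -> L2 hit  d=D]
3: R B5 -> L2 hit  d=D]
4: W B5 -> L2 hit  d=D]
5: W B0 -> L0 miss  d=D]
6: W B5 -> L2 hit  d=D]
7: R B5 -> L2 hit  d=D]
8: R B4 -> L1 miss wb->B1  d=-]
9: R B2 -> L2 miss wb->B5  d=-]
10: W B2 -> L2 hit  d=D]
11: R B2 -> L2 hit  d=D]
12: R B0 -> L0 hit  d=D]
13: R B3 -> L0 miss wb->B0  d=-]
14: R B0 -> L0 miss  d=-]
15: W B3 -> L0 miss  d=D]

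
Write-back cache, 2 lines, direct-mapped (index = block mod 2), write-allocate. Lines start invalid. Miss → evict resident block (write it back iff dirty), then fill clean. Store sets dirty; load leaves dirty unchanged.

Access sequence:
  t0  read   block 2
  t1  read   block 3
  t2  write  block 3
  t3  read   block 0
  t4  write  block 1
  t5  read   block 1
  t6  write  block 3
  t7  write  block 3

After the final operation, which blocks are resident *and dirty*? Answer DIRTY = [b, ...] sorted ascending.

DIRTY = [3]

0: R B2 -> L0 miss  d=-]
1: R B3 -> L1 miss  d=-]
2: W B3 -> L1 hit  d=D]
3: R B0 -> L0 miss  d=-]
4: W B1 -> L1 miss wb->B3  d=D]
5: R B1 -> L1 hit  d=D]
6: W B3 -> L1 miss wb->B1  d=D]
7: W B3 -> L1 hit  d=D]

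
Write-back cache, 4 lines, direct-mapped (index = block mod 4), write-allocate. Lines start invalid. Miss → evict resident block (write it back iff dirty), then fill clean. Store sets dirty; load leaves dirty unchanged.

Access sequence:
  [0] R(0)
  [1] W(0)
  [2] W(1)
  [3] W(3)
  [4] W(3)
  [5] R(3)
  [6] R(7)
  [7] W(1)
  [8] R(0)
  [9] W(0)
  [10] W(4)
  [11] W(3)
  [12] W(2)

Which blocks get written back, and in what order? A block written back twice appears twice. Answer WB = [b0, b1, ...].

0: R B0 → L0 miss [-]
1: W B0 → L0 hit [D]
2: W B1 → L1 miss [D]
3: W B3 → L3 miss [D]
4: W B3 → L3 hit [D]
5: R B3 → L3 hit [D]
6: R B7 → L3 miss wb→B3 [-]
7: W B1 → L1 hit [D]
8: R B0 → L0 hit [D]
9: W B0 → L0 hit [D]
10: W B4 → L0 miss wb→B0 [D]
11: W B3 → L3 miss [D]
12: W B2 → L2 miss [D]

WB = [3, 0]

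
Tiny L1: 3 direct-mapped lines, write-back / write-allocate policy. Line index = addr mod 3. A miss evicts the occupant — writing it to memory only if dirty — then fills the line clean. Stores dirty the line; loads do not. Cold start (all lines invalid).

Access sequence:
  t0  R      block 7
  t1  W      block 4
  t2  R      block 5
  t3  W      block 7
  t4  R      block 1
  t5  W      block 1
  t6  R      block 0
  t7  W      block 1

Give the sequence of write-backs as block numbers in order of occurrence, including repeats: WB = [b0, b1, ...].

0: R B7 -> L1 miss  d=-]
1: W B4 -> L1 miss  d=D]
2: R B5 -> L2 miss  d=-]
3: W B7 -> L1 miss wb->B4  d=D]
4: R B1 -> L1 miss wb->B7  d=-]
5: W B1 -> L1 hit  d=D]
6: R B0 -> L0 miss  d=-]
7: W B1 -> L1 hit  d=D]

WB = [4, 7]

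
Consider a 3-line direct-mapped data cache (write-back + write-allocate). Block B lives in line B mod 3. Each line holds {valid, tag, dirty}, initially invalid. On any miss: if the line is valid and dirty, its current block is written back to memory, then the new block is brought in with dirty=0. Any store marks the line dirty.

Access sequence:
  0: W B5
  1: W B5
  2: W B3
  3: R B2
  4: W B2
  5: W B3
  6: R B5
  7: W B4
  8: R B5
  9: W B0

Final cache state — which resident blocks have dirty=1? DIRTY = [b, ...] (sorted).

DIRTY = [0, 4]

  0 | W B5 → L2 miss [D]
  1 | W B5 → L2 hit [D]
  2 | W B3 → L0 miss [D]
  3 | R B2 → L2 miss wb→B5 [-]
  4 | W B2 → L2 hit [D]
  5 | W B3 → L0 hit [D]
  6 | R B5 → L2 miss wb→B2 [-]
  7 | W B4 → L1 miss [D]
  8 | R B5 → L2 hit [-]
  9 | W B0 → L0 miss wb→B3 [D]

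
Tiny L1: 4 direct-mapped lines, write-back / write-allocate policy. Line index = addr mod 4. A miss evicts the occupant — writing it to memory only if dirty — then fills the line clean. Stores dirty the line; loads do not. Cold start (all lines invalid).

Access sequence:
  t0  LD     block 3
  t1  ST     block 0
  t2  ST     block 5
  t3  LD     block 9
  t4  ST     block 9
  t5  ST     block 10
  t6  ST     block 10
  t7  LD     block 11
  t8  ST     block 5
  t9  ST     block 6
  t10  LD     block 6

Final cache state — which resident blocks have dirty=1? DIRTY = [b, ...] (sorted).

DIRTY = [0, 5, 6]

  0 | R B3 → L3 miss [-]
  1 | W B0 → L0 miss [D]
  2 | W B5 → L1 miss [D]
  3 | R B9 → L1 miss wb→B5 [-]
  4 | W B9 → L1 hit [D]
  5 | W B10 → L2 miss [D]
  6 | W B10 → L2 hit [D]
  7 | R B11 → L3 miss [-]
  8 | W B5 → L1 miss wb→B9 [D]
  9 | W B6 → L2 miss wb→B10 [D]
  10 | R B6 → L2 hit [D]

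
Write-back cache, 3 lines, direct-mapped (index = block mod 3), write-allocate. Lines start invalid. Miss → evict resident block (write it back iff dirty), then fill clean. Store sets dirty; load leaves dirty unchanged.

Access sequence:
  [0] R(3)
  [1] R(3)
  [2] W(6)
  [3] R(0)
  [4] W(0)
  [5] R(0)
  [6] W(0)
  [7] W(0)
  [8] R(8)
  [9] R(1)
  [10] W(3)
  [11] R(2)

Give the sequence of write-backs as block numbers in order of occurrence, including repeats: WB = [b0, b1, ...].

WB = [6, 0]

0: R B3 → L0 miss [-]
1: R B3 → L0 hit [-]
2: W B6 → L0 miss [D]
3: R B0 → L0 miss wb→B6 [-]
4: W B0 → L0 hit [D]
5: R B0 → L0 hit [D]
6: W B0 → L0 hit [D]
7: W B0 → L0 hit [D]
8: R B8 → L2 miss [-]
9: R B1 → L1 miss [-]
10: W B3 → L0 miss wb→B0 [D]
11: R B2 → L2 miss [-]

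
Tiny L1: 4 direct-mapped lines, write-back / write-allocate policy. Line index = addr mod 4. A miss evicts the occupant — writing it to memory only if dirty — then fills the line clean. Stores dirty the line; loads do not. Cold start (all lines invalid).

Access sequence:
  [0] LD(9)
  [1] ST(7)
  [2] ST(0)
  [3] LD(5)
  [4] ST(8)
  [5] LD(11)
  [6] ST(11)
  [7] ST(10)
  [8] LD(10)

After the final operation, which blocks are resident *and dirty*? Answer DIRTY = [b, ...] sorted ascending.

DIRTY = [8, 10, 11]

0: R B9 → L1 miss [-]
1: W B7 → L3 miss [D]
2: W B0 → L0 miss [D]
3: R B5 → L1 miss [-]
4: W B8 → L0 miss wb→B0 [D]
5: R B11 → L3 miss wb→B7 [-]
6: W B11 → L3 hit [D]
7: W B10 → L2 miss [D]
8: R B10 → L2 hit [D]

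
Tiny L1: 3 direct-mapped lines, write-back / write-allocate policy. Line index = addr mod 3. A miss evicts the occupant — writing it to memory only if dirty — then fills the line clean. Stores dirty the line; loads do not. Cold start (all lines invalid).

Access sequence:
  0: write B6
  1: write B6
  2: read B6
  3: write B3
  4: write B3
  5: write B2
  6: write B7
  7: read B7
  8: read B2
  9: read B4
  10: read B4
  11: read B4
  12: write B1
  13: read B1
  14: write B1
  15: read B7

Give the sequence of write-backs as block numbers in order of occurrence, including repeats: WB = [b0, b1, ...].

WB = [6, 7, 1]

  0 | W B6 → L0 miss [D]
  1 | W B6 → L0 hit [D]
  2 | R B6 → L0 hit [D]
  3 | W B3 → L0 miss wb→B6 [D]
  4 | W B3 → L0 hit [D]
  5 | W B2 → L2 miss [D]
  6 | W B7 → L1 miss [D]
  7 | R B7 → L1 hit [D]
  8 | R B2 → L2 hit [D]
  9 | R B4 → L1 miss wb→B7 [-]
  10 | R B4 → L1 hit [-]
  11 | R B4 → L1 hit [-]
  12 | W B1 → L1 miss [D]
  13 | R B1 → L1 hit [D]
  14 | W B1 → L1 hit [D]
  15 | R B7 → L1 miss wb→B1 [-]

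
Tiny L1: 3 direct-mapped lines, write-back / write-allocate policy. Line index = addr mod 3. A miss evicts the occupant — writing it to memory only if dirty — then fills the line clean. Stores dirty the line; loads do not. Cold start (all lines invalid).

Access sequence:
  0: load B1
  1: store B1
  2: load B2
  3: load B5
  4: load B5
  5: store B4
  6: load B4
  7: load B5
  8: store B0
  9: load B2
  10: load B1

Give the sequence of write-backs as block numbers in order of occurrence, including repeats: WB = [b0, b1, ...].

  0 | R B1 → L1 miss [-]
  1 | W B1 → L1 hit [D]
  2 | R B2 → L2 miss [-]
  3 | R B5 → L2 miss [-]
  4 | R B5 → L2 hit [-]
  5 | W B4 → L1 miss wb→B1 [D]
  6 | R B4 → L1 hit [D]
  7 | R B5 → L2 hit [-]
  8 | W B0 → L0 miss [D]
  9 | R B2 → L2 miss [-]
  10 | R B1 → L1 miss wb→B4 [-]

WB = [1, 4]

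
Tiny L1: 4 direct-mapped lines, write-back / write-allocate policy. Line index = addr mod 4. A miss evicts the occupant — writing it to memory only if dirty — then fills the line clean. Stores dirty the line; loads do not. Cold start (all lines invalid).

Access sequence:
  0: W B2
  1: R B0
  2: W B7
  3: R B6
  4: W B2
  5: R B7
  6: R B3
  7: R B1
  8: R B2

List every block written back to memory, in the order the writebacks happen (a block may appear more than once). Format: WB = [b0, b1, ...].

WB = [2, 7]

0: W B2 → L2 miss [D]
1: R B0 → L0 miss [-]
2: W B7 → L3 miss [D]
3: R B6 → L2 miss wb→B2 [-]
4: W B2 → L2 miss [D]
5: R B7 → L3 hit [D]
6: R B3 → L3 miss wb→B7 [-]
7: R B1 → L1 miss [-]
8: R B2 → L2 hit [D]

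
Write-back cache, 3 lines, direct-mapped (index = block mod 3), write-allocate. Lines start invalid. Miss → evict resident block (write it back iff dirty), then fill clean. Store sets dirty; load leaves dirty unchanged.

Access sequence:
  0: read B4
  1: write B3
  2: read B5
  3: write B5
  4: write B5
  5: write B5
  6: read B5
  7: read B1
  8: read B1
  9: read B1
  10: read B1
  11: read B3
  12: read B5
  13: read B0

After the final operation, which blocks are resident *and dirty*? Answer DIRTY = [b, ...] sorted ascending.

0: R B4 → L1 miss [-]
1: W B3 → L0 miss [D]
2: R B5 → L2 miss [-]
3: W B5 → L2 hit [D]
4: W B5 → L2 hit [D]
5: W B5 → L2 hit [D]
6: R B5 → L2 hit [D]
7: R B1 → L1 miss [-]
8: R B1 → L1 hit [-]
9: R B1 → L1 hit [-]
10: R B1 → L1 hit [-]
11: R B3 → L0 hit [D]
12: R B5 → L2 hit [D]
13: R B0 → L0 miss wb→B3 [-]

DIRTY = [5]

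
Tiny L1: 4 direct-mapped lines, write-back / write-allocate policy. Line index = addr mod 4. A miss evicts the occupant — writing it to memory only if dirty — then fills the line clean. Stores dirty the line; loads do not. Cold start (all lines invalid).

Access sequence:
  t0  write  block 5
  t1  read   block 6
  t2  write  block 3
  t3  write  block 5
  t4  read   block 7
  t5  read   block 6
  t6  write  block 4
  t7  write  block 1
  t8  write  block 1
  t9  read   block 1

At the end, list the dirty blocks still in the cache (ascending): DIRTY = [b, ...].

DIRTY = [1, 4]

0: W B5 → L1 miss [D]
1: R B6 → L2 miss [-]
2: W B3 → L3 miss [D]
3: W B5 → L1 hit [D]
4: R B7 → L3 miss wb→B3 [-]
5: R B6 → L2 hit [-]
6: W B4 → L0 miss [D]
7: W B1 → L1 miss wb→B5 [D]
8: W B1 → L1 hit [D]
9: R B1 → L1 hit [D]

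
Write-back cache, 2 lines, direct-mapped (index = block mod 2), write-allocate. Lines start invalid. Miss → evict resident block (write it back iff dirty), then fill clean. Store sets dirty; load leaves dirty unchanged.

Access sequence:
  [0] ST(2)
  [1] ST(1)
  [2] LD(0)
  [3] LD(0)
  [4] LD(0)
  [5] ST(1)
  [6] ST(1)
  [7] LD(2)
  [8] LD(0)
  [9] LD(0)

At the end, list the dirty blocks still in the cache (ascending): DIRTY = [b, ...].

  0 | W B2 → L0 miss [D]
  1 | W B1 → L1 miss [D]
  2 | R B0 → L0 miss wb→B2 [-]
  3 | R B0 → L0 hit [-]
  4 | R B0 → L0 hit [-]
  5 | W B1 → L1 hit [D]
  6 | W B1 → L1 hit [D]
  7 | R B2 → L0 miss [-]
  8 | R B0 → L0 miss [-]
  9 | R B0 → L0 hit [-]

DIRTY = [1]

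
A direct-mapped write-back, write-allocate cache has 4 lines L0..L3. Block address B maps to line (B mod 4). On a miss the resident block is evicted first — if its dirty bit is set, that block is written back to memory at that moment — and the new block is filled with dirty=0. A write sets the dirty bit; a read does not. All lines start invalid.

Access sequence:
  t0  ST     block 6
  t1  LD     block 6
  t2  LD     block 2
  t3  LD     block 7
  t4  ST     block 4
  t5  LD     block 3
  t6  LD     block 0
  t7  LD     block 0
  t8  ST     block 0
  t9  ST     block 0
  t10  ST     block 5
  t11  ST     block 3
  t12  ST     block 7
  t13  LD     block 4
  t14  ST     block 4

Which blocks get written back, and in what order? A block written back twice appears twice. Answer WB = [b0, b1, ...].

WB = [6, 4, 3, 0]

0: W B6 -> L2 miss  d=D]
1: R B6 -> L2 hit  d=D]
2: R B2 -> L2 miss wb->B6  d=-]
3: R B7 -> L3 miss  d=-]
4: W B4 -> L0 miss  d=D]
5: R B3 -> L3 miss  d=-]
6: R B0 -> L0 miss wb->B4  d=-]
7: R B0 -> L0 hit  d=-]
8: W B0 -> L0 hit  d=D]
9: W B0 -> L0 hit  d=D]
10: W B5 -> L1 miss  d=D]
11: W B3 -> L3 hit  d=D]
12: W B7 -> L3 miss wb->B3  d=D]
13: R B4 -> L0 miss wb->B0  d=-]
14: W B4 -> L0 hit  d=D]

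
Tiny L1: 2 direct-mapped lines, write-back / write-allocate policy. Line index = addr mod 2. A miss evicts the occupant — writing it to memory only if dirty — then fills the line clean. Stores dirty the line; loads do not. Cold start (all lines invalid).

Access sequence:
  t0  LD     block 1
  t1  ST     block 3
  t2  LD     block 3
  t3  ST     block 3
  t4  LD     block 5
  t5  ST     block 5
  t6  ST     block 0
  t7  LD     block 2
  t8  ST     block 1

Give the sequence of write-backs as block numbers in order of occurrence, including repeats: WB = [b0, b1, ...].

0: R B1 -> L1 miss  d=-]
1: W B3 -> L1 miss  d=D]
2: R B3 -> L1 hit  d=D]
3: W B3 -> L1 hit  d=D]
4: R B5 -> L1 miss wb->B3  d=-]
5: W B5 -> L1 hit  d=D]
6: W B0 -> L0 miss  d=D]
7: R B2 -> L0 miss wb->B0  d=-]
8: W B1 -> L1 miss wb->B5  d=D]

WB = [3, 0, 5]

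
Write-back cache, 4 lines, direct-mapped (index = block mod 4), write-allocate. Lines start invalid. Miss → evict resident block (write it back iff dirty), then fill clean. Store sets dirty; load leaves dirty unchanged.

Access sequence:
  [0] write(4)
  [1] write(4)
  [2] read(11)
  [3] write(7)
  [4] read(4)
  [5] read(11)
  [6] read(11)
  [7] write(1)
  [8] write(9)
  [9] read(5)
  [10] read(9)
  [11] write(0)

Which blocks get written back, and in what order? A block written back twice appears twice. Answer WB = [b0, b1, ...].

0: W B4 -> L0 miss  d=D]
1: W B4 -> L0 hit  d=D]
2: R B11 -> L3 miss  d=-]
3: W B7 -> L3 miss  d=D]
4: R B4 -> L0 hit  d=D]
5: R B11 -> L3 miss wb->B7  d=-]
6: R B11 -> L3 hit  d=-]
7: W B1 -> L1 miss  d=D]
8: W B9 -> L1 miss wb->B1  d=D]
9: R B5 -> L1 miss wb->B9  d=-]
10: R B9 -> L1 miss  d=-]
11: W B0 -> L0 miss wb->B4  d=D]

WB = [7, 1, 9, 4]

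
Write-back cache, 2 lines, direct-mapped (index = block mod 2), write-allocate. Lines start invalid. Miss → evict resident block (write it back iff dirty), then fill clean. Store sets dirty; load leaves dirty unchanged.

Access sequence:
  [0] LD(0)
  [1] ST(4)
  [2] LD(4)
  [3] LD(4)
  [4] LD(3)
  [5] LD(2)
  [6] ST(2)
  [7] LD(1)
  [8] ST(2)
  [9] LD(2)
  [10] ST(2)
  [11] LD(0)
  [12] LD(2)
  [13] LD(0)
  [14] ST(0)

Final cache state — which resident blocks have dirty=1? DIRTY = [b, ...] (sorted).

DIRTY = [0]

0: R B0 → L0 miss [-]
1: W B4 → L0 miss [D]
2: R B4 → L0 hit [D]
3: R B4 → L0 hit [D]
4: R B3 → L1 miss [-]
5: R B2 → L0 miss wb→B4 [-]
6: W B2 → L0 hit [D]
7: R B1 → L1 miss [-]
8: W B2 → L0 hit [D]
9: R B2 → L0 hit [D]
10: W B2 → L0 hit [D]
11: R B0 → L0 miss wb→B2 [-]
12: R B2 → L0 miss [-]
13: R B0 → L0 miss [-]
14: W B0 → L0 hit [D]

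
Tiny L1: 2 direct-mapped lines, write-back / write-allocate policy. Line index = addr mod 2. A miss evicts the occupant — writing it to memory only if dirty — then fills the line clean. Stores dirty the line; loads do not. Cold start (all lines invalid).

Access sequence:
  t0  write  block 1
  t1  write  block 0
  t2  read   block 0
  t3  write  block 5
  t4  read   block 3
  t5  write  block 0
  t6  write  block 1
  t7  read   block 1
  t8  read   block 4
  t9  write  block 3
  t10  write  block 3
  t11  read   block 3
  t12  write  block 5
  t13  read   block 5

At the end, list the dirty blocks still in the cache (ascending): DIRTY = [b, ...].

  0 | W B1 → L1 miss [D]
  1 | W B0 → L0 miss [D]
  2 | R B0 → L0 hit [D]
  3 | W B5 → L1 miss wb→B1 [D]
  4 | R B3 → L1 miss wb→B5 [-]
  5 | W B0 → L0 hit [D]
  6 | W B1 → L1 miss [D]
  7 | R B1 → L1 hit [D]
  8 | R B4 → L0 miss wb→B0 [-]
  9 | W B3 → L1 miss wb→B1 [D]
  10 | W B3 → L1 hit [D]
  11 | R B3 → L1 hit [D]
  12 | W B5 → L1 miss wb→B3 [D]
  13 | R B5 → L1 hit [D]

DIRTY = [5]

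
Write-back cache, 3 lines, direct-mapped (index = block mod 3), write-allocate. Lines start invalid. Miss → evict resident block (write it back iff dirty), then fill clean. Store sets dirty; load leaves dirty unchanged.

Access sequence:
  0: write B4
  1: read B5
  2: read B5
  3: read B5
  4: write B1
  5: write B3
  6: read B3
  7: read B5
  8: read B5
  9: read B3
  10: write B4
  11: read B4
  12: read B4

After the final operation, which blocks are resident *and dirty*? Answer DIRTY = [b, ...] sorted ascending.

0: W B4 → L1 miss [D]
1: R B5 → L2 miss [-]
2: R B5 → L2 hit [-]
3: R B5 → L2 hit [-]
4: W B1 → L1 miss wb→B4 [D]
5: W B3 → L0 miss [D]
6: R B3 → L0 hit [D]
7: R B5 → L2 hit [-]
8: R B5 → L2 hit [-]
9: R B3 → L0 hit [D]
10: W B4 → L1 miss wb→B1 [D]
11: R B4 → L1 hit [D]
12: R B4 → L1 hit [D]

DIRTY = [3, 4]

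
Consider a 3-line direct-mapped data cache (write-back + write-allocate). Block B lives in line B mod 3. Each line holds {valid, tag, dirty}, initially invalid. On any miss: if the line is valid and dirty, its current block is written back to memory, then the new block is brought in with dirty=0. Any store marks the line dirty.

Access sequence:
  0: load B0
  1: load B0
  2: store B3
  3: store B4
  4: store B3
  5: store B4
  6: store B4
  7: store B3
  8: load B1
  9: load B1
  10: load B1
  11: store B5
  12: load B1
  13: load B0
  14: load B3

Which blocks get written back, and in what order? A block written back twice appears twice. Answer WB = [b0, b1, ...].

WB = [4, 3]

0: R B0 -> L0 miss  d=-]
1: R B0 -> L0 hit  d=-]
2: W B3 -> L0 miss  d=D]
3: W B4 -> L1 miss  d=D]
4: W B3 -> L0 hit  d=D]
5: W B4 -> L1 hit  d=D]
6: W B4 -> L1 hit  d=D]
7: W B3 -> L0 hit  d=D]
8: R B1 -> L1 miss wb->B4  d=-]
9: R B1 -> L1 hit  d=-]
10: R B1 -> L1 hit  d=-]
11: W B5 -> L2 miss  d=D]
12: R B1 -> L1 hit  d=-]
13: R B0 -> L0 miss wb->B3  d=-]
14: R B3 -> L0 miss  d=-]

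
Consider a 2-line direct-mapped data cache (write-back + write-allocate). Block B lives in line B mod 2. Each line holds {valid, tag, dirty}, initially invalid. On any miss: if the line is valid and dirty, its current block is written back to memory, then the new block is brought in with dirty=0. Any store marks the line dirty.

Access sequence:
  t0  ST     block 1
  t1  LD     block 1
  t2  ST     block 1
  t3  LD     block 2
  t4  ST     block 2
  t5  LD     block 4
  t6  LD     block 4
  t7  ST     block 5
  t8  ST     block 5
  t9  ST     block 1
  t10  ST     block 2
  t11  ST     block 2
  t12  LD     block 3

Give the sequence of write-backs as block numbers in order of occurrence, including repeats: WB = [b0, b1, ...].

  0 | W B1 → L1 miss [D]
  1 | R B1 → L1 hit [D]
  2 | W B1 → L1 hit [D]
  3 | R B2 → L0 miss [-]
  4 | W B2 → L0 hit [D]
  5 | R B4 → L0 miss wb→B2 [-]
  6 | R B4 → L0 hit [-]
  7 | W B5 → L1 miss wb→B1 [D]
  8 | W B5 → L1 hit [D]
  9 | W B1 → L1 miss wb→B5 [D]
  10 | W B2 → L0 miss [D]
  11 | W B2 → L0 hit [D]
  12 | R B3 → L1 miss wb→B1 [-]

WB = [2, 1, 5, 1]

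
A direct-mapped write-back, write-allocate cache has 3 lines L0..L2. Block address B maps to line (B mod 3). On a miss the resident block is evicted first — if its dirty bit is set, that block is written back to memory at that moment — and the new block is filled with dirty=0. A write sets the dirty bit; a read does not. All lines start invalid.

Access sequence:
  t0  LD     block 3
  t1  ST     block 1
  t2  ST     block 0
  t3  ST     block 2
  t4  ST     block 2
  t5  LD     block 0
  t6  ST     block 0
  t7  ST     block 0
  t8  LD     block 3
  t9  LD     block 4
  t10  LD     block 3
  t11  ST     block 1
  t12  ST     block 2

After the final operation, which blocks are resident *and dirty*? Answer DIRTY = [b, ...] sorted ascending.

DIRTY = [1, 2]

0: R B3 -> L0 miss  d=-]
1: W B1 -> L1 miss  d=D]
2: W B0 -> L0 miss  d=D]
3: W B2 -> L2 miss  d=D]
4: W B2 -> L2 hit  d=D]
5: R B0 -> L0 hit  d=D]
6: W B0 -> L0 hit  d=D]
7: W B0 -> L0 hit  d=D]
8: R B3 -> L0 miss wb->B0  d=-]
9: R B4 -> L1 miss wb->B1  d=-]
10: R B3 -> L0 hit  d=-]
11: W B1 -> L1 miss  d=D]
12: W B2 -> L2 hit  d=D]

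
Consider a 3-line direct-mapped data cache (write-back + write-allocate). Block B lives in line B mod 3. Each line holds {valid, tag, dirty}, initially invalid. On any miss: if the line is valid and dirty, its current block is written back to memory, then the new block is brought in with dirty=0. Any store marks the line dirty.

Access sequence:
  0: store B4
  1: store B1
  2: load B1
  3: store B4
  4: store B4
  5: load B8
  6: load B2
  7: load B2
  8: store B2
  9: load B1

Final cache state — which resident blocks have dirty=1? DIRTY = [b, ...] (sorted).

  0 | W B4 → L1 miss [D]
  1 | W B1 → L1 miss wb→B4 [D]
  2 | R B1 → L1 hit [D]
  3 | W B4 → L1 miss wb→B1 [D]
  4 | W B4 → L1 hit [D]
  5 | R B8 → L2 miss [-]
  6 | R B2 → L2 miss [-]
  7 | R B2 → L2 hit [-]
  8 | W B2 → L2 hit [D]
  9 | R B1 → L1 miss wb→B4 [-]

DIRTY = [2]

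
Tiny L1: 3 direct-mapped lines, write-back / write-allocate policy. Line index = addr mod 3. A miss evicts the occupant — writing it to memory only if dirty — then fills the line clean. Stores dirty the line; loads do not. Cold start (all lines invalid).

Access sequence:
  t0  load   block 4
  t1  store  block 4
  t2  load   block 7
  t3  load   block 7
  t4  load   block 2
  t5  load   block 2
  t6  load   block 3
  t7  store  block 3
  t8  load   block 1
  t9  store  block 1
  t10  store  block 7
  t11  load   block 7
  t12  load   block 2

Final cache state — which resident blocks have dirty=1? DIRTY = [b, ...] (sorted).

DIRTY = [3, 7]

  0 | R B4 → L1 miss [-]
  1 | W B4 → L1 hit [D]
  2 | R B7 → L1 miss wb→B4 [-]
  3 | R B7 → L1 hit [-]
  4 | R B2 → L2 miss [-]
  5 | R B2 → L2 hit [-]
  6 | R B3 → L0 miss [-]
  7 | W B3 → L0 hit [D]
  8 | R B1 → L1 miss [-]
  9 | W B1 → L1 hit [D]
  10 | W B7 → L1 miss wb→B1 [D]
  11 | R B7 → L1 hit [D]
  12 | R B2 → L2 hit [-]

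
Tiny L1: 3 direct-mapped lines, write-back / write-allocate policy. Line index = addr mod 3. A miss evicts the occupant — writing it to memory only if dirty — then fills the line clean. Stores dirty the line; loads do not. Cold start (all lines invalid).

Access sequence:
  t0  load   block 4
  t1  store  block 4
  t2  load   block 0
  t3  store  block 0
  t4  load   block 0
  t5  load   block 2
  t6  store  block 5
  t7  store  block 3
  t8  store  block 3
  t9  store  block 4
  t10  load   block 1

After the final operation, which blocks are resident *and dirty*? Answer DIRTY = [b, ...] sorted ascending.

  0 | R B4 → L1 miss [-]
  1 | W B4 → L1 hit [D]
  2 | R B0 → L0 miss [-]
  3 | W B0 → L0 hit [D]
  4 | R B0 → L0 hit [D]
  5 | R B2 → L2 miss [-]
  6 | W B5 → L2 miss [D]
  7 | W B3 → L0 miss wb→B0 [D]
  8 | W B3 → L0 hit [D]
  9 | W B4 → L1 hit [D]
  10 | R B1 → L1 miss wb→B4 [-]

DIRTY = [3, 5]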